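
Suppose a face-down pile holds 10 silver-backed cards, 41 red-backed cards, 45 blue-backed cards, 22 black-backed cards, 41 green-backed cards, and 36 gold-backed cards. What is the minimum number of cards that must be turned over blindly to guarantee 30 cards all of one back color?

In the worst case we take at most 29 of each back color, but all 10 silver-backed and all 22 black-backed (fewer than 29), giving 10 + 29 + 29 + 22 + 29 + 29 = 148.
One more card then forces some back color to 30, so 148 + 1 = 149.

149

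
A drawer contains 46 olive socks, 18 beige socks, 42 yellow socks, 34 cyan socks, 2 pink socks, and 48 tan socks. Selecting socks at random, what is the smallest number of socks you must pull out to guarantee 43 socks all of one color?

Treat the 6 colors as pigeonholes.
In the worst case we take at most 42 of each color, but all 18 beige, all 34 cyan, and all 2 pink (fewer than 42), giving 42 + 18 + 42 + 34 + 2 + 42 = 180.
One more sock then forces some color to 43, so 180 + 1 = 181.

181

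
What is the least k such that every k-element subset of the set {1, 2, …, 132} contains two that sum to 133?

67

Partition {1, …, 132} into 66 pairs: {1,132}, {2,131}, …, {66,67}.
Choosing 66 integers — say the integers 1 through 66 — takes one from each pair and avoids the property.
Choosing 67 forces two into the same pair by pigeonhole, and those sum to 133. So 67.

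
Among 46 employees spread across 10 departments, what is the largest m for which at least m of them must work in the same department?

5

The 46 employees fall into 10 departments.
If each of the 10 departments held at most 4, the total would be at most 10 × 4 = 40 < 46, a contradiction.
So at least one holds ⌈46/10⌉ = 5.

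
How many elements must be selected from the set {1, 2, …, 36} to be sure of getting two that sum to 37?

19

Partition {1, …, 36} into 18 pairs: {1,36}, {2,35}, …, {18,19}.
Choosing 18 integers — say the integers 1 through 18 — takes one from each pair and avoids the property.
Choosing 19 forces two into the same pair by pigeonhole, and those sum to 37. So 19.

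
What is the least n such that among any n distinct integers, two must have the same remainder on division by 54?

Use the pigeonhole principle on residue classes: two integers differ by a multiple of 54 exactly when they share a remainder mod 54.
There are 54 residue classes mod 54, so 54 integers can all lie in distinct classes.
One more integer must repeat a residue, giving a difference divisible by 54. So n = 54 + 1 = 55.

55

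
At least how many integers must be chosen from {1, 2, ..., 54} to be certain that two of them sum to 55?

28

Partition {1, …, 54} into 27 pairs: {1,54}, {2,53}, …, {27,28}.
Choosing 27 integers — say the integers 1 through 27 — takes one from each pair and avoids the property.
Choosing 28 forces two into the same pair by pigeonhole, and those sum to 55. So 28.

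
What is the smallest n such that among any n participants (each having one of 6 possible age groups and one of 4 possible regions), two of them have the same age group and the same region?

25

There are 6 × 4 = 24 (age group, region) combinations acting as pigeonholes.
With 24 participants we could place one in each, avoiding any repeat.
One more forces some (age group, region) pair to hold 2, so 24 + 1 = 25.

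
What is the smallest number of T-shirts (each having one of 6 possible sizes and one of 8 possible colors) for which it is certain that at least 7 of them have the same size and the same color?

There are 6 × 8 = 48 (size, color) combinations acting as pigeonholes.
With 48 × 6 = 288 T-shirts we could place exactly 6 in each, with no (size, color) pair reaching 7.
One more forces some (size, color) pair to hold 7, so 288 + 1 = 289.

289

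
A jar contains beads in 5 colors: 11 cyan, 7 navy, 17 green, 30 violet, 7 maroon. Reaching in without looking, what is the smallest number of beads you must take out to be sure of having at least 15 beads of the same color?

54

Treat the 5 colors as pigeonholes.
In the worst case we take at most 14 of each color, but all 11 cyan, all 7 navy, and all 7 maroon (fewer than 14), giving 11 + 7 + 14 + 14 + 7 = 53.
One more bead then forces some color to 15, so 53 + 1 = 54.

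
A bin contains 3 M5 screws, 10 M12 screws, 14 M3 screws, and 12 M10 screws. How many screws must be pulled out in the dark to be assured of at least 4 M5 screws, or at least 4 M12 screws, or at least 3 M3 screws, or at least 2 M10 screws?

10

The worst case stops just short of every target: 3 M5, 3 M12, 2 M3, 1 M10 — 3 + 3 + 2 + 1 = 9 screws.
One more screw must push some size to its target, so 9 + 1 = 10.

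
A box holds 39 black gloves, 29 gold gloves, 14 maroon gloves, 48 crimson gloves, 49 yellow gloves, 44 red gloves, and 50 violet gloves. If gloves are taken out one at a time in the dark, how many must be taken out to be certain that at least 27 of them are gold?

The worst case draws every non-gold glove first: 39 + 14 + 48 + 49 + 44 + 50 = 244.
The next 27 draws are then forced to be gold, giving 244 + 27 = 271.

271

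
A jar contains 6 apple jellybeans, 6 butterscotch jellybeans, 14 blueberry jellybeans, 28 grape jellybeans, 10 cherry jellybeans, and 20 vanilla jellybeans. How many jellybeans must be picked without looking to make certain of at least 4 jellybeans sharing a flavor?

19

Treat the 6 flavors as pigeonholes.
The worst case takes 3 jellybeans of each flavor without reaching 4 of any: 6 × 3 = 18.
The next jellybean must bring some flavor to 4, so 18 + 1 = 19.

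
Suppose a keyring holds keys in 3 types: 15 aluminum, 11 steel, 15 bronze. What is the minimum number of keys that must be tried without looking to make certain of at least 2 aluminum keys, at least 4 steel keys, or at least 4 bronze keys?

8

The worst case stops just short of every target: 1 aluminum, 3 steel, 3 bronze — 1 + 3 + 3 = 7 keys.
One more key must push some type to its target, so 7 + 1 = 8.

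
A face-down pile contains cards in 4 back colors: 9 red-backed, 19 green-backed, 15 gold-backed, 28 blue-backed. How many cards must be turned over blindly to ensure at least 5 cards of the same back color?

17

The worst case takes 4 cards of each back color without reaching 5 of any: 4 × 4 = 16.
The next card must bring some back color to 5, so 16 + 1 = 17.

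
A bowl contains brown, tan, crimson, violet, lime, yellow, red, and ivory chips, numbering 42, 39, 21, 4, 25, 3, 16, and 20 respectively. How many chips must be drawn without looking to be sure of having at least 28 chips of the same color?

144

Treat the 8 colors as pigeonholes.
In the worst case we take at most 27 of each color, but all 21 crimson, all 4 violet, all 25 lime, all 3 yellow, all 16 red, and all 20 ivory (fewer than 27), giving 27 + 27 + 21 + 4 + 25 + 3 + 16 + 20 = 143.
One more chip then forces some color to 28, so 143 + 1 = 144.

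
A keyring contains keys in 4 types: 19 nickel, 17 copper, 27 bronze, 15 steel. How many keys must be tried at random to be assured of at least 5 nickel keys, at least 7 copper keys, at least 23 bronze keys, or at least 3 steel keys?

35

The worst case stops just short of every target: 4 nickel, 6 copper, 22 bronze, 2 steel — 4 + 6 + 22 + 2 = 34 keys.
One more key must push some type to its target, so 34 + 1 = 35.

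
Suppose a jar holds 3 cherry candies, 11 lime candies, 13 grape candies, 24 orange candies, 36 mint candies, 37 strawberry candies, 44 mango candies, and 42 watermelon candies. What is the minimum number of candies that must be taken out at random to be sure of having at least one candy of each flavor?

208

The hardest flavor to obtain is cherry: we could draw every other candy first — 210 − 3 = 207 candies — without a single cherry one.
The next draw must be cherry, so 207 + 1 = 208.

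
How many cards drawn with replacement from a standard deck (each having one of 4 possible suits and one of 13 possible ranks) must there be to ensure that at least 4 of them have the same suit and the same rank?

There are 4 × 13 = 52 (suit, rank) combinations acting as pigeonholes.
With 52 × 3 = 156 cards drawn with replacement from a standard deck we could place exactly 3 in each, with no (suit, rank) pair reaching 4.
One more forces some (suit, rank) pair to hold 4, so 156 + 1 = 157.

157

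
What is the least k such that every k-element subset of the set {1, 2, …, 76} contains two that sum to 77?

Partition {1, …, 76} into 38 pairs: {1,76}, {2,75}, …, {38,39}.
Choosing 38 integers — say the integers 1 through 38 — takes one from each pair and avoids the property.
Choosing 39 forces two into the same pair by pigeonhole, and those sum to 77. So 39.

39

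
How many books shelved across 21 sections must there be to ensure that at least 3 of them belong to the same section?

43

There are 21 sections acting as pigeonholes.
With 21 × 2 = 42 books we could place exactly 2 in each, with no class reaching 3.
One more forces some class to hold 3, so 42 + 1 = 43.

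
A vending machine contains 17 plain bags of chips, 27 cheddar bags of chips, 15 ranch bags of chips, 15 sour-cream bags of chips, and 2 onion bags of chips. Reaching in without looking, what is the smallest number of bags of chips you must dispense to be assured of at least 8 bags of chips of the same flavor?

Treat the 5 flavors as pigeonholes.
In the worst case we take at most 7 of each flavor, but all 2 onion (fewer than 7), giving 7 + 7 + 7 + 7 + 2 = 30.
One more bag of chips then forces some flavor to 8, so 30 + 1 = 31.

31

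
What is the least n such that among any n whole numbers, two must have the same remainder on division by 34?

35

Use the pigeonhole principle on residue classes: two integers differ by a multiple of 34 exactly when they share a remainder mod 34.
There are 34 residue classes mod 34, so 34 integers can all lie in distinct classes.
One more integer must repeat a residue, giving a difference divisible by 34. So n = 34 + 1 = 35.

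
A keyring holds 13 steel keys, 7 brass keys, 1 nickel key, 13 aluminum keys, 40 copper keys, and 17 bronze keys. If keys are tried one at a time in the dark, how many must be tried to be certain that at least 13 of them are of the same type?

57

In the worst case we take at most 12 of each type, but all 7 brass and all 1 nickel (fewer than 12), giving 12 + 7 + 1 + 12 + 12 + 12 = 56.
One more key then forces some type to 13, so 56 + 1 = 57.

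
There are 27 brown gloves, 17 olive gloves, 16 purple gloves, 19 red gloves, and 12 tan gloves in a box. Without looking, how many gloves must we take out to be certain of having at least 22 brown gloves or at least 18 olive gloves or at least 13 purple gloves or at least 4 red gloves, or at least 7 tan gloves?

The worst case stops just short of every target: 21 brown, 17 olive, 12 purple, 3 red, 6 tan — 21 + 17 + 12 + 3 + 6 = 59 gloves.
One more glove must push some color to its target, so 59 + 1 = 60.

60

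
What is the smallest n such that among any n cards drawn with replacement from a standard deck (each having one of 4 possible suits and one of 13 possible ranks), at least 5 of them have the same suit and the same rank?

There are 4 × 13 = 52 (suit, rank) combinations acting as pigeonholes.
With 52 × 4 = 208 cards drawn with replacement from a standard deck we could place exactly 4 in each, with no (suit, rank) pair reaching 5.
One more forces some (suit, rank) pair to hold 5, so 208 + 1 = 209.

209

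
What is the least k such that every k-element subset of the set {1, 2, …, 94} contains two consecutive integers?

Partition {1, …, 94} into 47 pairs: {1,2}, {3,4}, …, {93,94}.
Choosing 47 integers — say the 47 even numbers 2, 4, …, 94 — takes one from each pair and avoids the property.
Choosing 48 forces two into the same pair by pigeonhole, and those are consecutive. So 48.

48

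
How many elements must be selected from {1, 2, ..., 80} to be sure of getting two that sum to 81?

Partition {1, …, 80} into 40 pairs: {1,80}, {2,79}, …, {40,41}.
Choosing 40 integers — say the integers 1 through 40 — takes one from each pair and avoids the property.
Choosing 41 forces two into the same pair by pigeonhole, and those sum to 81. So 41.

41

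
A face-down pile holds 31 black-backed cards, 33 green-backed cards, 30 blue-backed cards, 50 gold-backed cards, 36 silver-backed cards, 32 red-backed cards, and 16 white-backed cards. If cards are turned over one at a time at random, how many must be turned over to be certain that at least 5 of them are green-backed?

The worst case draws every non-green-backed card first: 31 + 30 + 50 + 36 + 32 + 16 = 195.
The next 5 draws are then forced to be green-backed, giving 195 + 5 = 200.

200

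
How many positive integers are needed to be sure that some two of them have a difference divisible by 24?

Two integers differ by a multiple of 24 exactly when they share a remainder mod 24.
There are 24 residue classes mod 24, so 24 integers can all lie in distinct classes.
One more integer must repeat a residue, giving a difference divisible by 24. So n = 24 + 1 = 25.

25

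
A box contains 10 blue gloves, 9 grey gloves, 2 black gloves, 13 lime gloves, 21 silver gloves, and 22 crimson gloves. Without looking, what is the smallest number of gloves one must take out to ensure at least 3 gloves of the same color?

13

Treat the 6 colors as pigeonholes.
The worst case takes 2 gloves of each color without reaching 3 of any: 6 × 2 = 12.
The next glove must bring some color to 3, so 12 + 1 = 13.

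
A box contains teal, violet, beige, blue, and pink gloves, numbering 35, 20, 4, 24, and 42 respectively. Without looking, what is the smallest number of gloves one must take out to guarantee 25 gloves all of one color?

97

Treat the 5 colors as pigeonholes.
In the worst case we take at most 24 of each color, but all 20 violet and all 4 beige (fewer than 24), giving 24 + 20 + 4 + 24 + 24 = 96.
One more glove then forces some color to 25, so 96 + 1 = 97.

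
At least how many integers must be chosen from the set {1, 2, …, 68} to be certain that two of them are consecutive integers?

Partition {1, …, 68} into 34 pairs: {1,2}, {3,4}, …, {67,68}.
Choosing 34 integers — say the 34 even numbers 2, 4, …, 68 — takes one from each pair and avoids the property.
Choosing 35 forces two into the same pair by pigeonhole, and those are consecutive. So 35.

35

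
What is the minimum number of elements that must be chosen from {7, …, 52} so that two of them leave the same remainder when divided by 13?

14

Use the pigeonhole principle on residue classes: group the integers by remainder mod 13; there are 13 residue classes, each nonempty in this range.
Choosing one from each class (13 integers) avoids any shared remainder.
One more choice must repeat a class, so two differ by a multiple of 13. Hence 13 + 1 = 14.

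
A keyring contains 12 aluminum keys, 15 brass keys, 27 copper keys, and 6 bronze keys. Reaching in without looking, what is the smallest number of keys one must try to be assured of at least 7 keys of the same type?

25

The worst case takes 6 keys of each type without reaching 7 of any: 4 × 6 = 24.
The next key must bring some type to 7, so 24 + 1 = 25.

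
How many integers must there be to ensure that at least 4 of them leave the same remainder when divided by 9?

28

There are 9 residue classes modulo 9 acting as pigeonholes.
With 9 × 3 = 27 integers we could place exactly 3 in each, with no class reaching 4.
One more forces some class to hold 4, so 27 + 1 = 28.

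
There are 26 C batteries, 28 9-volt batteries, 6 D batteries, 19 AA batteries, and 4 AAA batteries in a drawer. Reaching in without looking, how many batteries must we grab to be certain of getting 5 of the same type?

The worst case takes 4 batteries of each type without reaching 5 of any: 5 × 4 = 20.
The next battery must bring some type to 5, so 20 + 1 = 21.

21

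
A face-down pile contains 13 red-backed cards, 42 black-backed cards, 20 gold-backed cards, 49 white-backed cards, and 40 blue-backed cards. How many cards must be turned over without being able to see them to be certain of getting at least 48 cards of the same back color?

In the worst case we take at most 47 of each back color, but all 13 red-backed, all 42 black-backed, all 20 gold-backed, and all 40 blue-backed (fewer than 47), giving 13 + 42 + 20 + 47 + 40 = 162.
One more card then forces some back color to 48, so 162 + 1 = 163.

163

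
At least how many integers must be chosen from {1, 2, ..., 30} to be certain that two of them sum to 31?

16

Partition {1, …, 30} into 15 pairs: {1,30}, {2,29}, …, {15,16}.
Choosing 15 integers — say the integers 1 through 15 — takes one from each pair and avoids the property.
Choosing 16 forces two into the same pair by pigeonhole, and those sum to 31. So 16.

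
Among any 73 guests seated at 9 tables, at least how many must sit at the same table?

9

If each of the 9 tables held at most 8, the total would be at most 9 × 8 = 72 < 73, a contradiction.
So at least one holds ⌈73/9⌉ = 9.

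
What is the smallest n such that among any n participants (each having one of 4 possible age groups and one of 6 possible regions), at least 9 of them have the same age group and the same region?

193

There are 4 × 6 = 24 (age group, region) combinations acting as pigeonholes.
With 24 × 8 = 192 participants we could place exactly 8 in each, with no (age group, region) pair reaching 9.
One more forces some (age group, region) pair to hold 9, so 192 + 1 = 193.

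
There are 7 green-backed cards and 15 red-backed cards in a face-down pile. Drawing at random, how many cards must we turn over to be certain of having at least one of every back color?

16

The hardest back color to obtain is green-backed: we could draw every other card first — 22 − 7 = 15 cards — without a single green-backed one.
The next draw must be green-backed, so 15 + 1 = 16.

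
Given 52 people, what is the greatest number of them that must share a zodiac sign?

5

The 52 people fall into 12 zodiac signs.
If each of the 12 zodiac signs held at most 4, the total would be at most 12 × 4 = 48 < 52, a contradiction.
So at least one holds ⌈52/12⌉ = 5.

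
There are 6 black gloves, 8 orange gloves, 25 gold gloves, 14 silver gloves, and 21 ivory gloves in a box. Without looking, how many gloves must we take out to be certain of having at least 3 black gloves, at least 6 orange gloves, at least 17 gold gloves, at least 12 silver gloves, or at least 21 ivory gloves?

The worst case stops just short of every target: 2 black, 5 orange, 16 gold, 11 silver, 20 ivory — 2 + 5 + 16 + 11 + 20 = 54 gloves.
One more glove must push some color to its target, so 54 + 1 = 55.

55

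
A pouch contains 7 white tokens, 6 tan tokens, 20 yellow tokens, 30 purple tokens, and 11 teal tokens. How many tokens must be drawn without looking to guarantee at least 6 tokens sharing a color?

Treat the 5 colors as pigeonholes.
The worst case takes 5 tokens of each color without reaching 6 of any: 5 × 5 = 25.
The next token must bring some color to 6, so 25 + 1 = 26.

26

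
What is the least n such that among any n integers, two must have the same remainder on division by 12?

13

Two integers differ by a multiple of 12 exactly when they share a remainder mod 12.
There are 12 residue classes mod 12, so 12 integers can all lie in distinct classes.
One more integer must repeat a residue, giving a difference divisible by 12. So n = 12 + 1 = 13.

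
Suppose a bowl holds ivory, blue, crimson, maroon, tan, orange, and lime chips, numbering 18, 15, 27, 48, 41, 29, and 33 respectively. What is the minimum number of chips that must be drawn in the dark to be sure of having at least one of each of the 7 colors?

197

The hardest color to obtain is blue: we could draw every other chip first — 211 − 15 = 196 chips — without a single blue one.
The next draw must be blue, so 196 + 1 = 197.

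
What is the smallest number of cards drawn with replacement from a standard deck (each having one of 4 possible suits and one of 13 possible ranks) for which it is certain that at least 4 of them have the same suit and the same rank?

157

There are 4 × 13 = 52 (suit, rank) combinations acting as pigeonholes.
With 52 × 3 = 156 cards drawn with replacement from a standard deck we could place exactly 3 in each, with no (suit, rank) pair reaching 4.
One more forces some (suit, rank) pair to hold 4, so 156 + 1 = 157.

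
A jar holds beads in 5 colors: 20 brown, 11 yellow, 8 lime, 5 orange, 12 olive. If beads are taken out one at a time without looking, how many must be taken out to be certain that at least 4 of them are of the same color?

Treat the 5 colors as pigeonholes.
The worst case takes 3 beads of each color without reaching 4 of any: 5 × 3 = 15.
The next bead must bring some color to 4, so 15 + 1 = 16.

16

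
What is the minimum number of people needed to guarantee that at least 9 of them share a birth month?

97

There are 12 months of the year acting as pigeonholes.
With 12 × 8 = 96 people we could place exactly 8 in each, with no class reaching 9.
One more forces some class to hold 9, so 96 + 1 = 97.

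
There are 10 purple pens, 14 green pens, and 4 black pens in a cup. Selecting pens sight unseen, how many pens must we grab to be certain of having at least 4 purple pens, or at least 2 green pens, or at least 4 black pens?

The worst case stops just short of every target: 3 purple, 1 green, 3 black — 3 + 1 + 3 = 7 pens.
One more pen must push some ink color to its target, so 7 + 1 = 8.

8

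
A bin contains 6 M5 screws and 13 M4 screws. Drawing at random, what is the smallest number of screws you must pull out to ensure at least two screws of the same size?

3

The worst case takes 1 screw of each size without reaching 2 of any: 2 × 1 = 2.
The next screw must bring some size to 2, so 2 + 1 = 3.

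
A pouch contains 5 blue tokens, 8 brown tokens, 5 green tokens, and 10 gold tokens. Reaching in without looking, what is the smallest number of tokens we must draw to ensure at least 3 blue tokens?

The worst case draws every non-blue token first: 8 + 5 + 10 = 23.
The next 3 draws are then forced to be blue, giving 23 + 3 = 26.

26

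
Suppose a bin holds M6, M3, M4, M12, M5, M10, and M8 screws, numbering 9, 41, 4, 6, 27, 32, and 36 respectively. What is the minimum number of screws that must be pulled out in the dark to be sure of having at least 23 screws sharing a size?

Treat the 7 sizes as pigeonholes.
In the worst case we take at most 22 of each size, but all 9 M6, all 4 M4, and all 6 M12 (fewer than 22), giving 9 + 22 + 4 + 6 + 22 + 22 + 22 = 107.
One more screw then forces some size to 23, so 107 + 1 = 108.

108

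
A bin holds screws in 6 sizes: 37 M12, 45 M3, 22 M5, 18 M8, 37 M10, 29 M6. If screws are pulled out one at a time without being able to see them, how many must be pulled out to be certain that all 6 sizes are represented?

171

The hardest size to obtain is M8: we could draw every other screw first — 188 − 18 = 170 screws — without a single M8 one.
The next draw must be M8, so 170 + 1 = 171.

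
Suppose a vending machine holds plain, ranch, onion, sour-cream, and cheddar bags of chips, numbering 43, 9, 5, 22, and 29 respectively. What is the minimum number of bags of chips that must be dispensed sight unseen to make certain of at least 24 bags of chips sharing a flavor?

83

In the worst case we take at most 23 of each flavor, but all 9 ranch, all 5 onion, and all 22 sour-cream (fewer than 23), giving 23 + 9 + 5 + 22 + 23 = 82.
One more bag of chips then forces some flavor to 24, so 82 + 1 = 83.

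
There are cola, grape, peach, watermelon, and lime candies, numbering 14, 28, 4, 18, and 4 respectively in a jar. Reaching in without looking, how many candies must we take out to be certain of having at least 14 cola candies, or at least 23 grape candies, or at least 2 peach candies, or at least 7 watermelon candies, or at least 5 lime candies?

The worst case stops just short of every target: 13 cola, 22 grape, 1 peach, 6 watermelon, 4 lime — 13 + 22 + 1 + 6 + 4 = 46 candies.
One more candy must push some flavor to its target, so 46 + 1 = 47.

47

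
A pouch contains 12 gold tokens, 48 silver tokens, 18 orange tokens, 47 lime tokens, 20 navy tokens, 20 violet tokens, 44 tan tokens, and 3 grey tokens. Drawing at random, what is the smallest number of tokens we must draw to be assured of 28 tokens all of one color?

155

In the worst case we take at most 27 of each color, but all 12 gold, all 18 orange, all 20 navy, all 20 violet, and all 3 grey (fewer than 27), giving 12 + 27 + 18 + 27 + 20 + 20 + 27 + 3 = 154.
One more token then forces some color to 28, so 154 + 1 = 155.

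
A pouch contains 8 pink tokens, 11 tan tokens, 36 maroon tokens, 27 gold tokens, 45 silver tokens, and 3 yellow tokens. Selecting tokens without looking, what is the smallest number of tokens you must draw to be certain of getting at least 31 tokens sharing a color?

Treat the 6 colors as pigeonholes.
In the worst case we take at most 30 of each color, but all 8 pink, all 11 tan, all 27 gold, and all 3 yellow (fewer than 30), giving 8 + 11 + 30 + 27 + 30 + 3 = 109.
One more token then forces some color to 31, so 109 + 1 = 110.

110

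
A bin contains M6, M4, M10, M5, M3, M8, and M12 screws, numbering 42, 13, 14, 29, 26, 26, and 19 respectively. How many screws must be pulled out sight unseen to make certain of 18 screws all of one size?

113

Treat the 7 sizes as pigeonholes.
In the worst case we take at most 17 of each size, but all 13 M4 and all 14 M10 (fewer than 17), giving 17 + 13 + 14 + 17 + 17 + 17 + 17 = 112.
One more screw then forces some size to 18, so 112 + 1 = 113.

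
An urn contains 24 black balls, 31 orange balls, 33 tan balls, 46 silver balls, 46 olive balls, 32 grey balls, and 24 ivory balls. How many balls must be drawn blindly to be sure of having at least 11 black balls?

The worst case draws every non-black ball first: 31 + 33 + 46 + 46 + 32 + 24 = 212.
The next 11 draws are then forced to be black, giving 212 + 11 = 223.

223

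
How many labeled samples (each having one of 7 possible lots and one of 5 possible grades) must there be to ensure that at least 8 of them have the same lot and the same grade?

246

There are 7 × 5 = 35 (lot, grade) combinations acting as pigeonholes.
With 35 × 7 = 245 labeled samples we could place exactly 7 in each, with no (lot, grade) pair reaching 8.
One more forces some (lot, grade) pair to hold 8, so 245 + 1 = 246.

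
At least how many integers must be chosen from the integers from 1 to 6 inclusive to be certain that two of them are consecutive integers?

4

Partition {1, …, 6} into 3 pairs: {1,2}, {3,4}, …, {5,6}.
Choosing 3 integers — say the 3 even numbers 2, 4, …, 6 — takes one from each pair and avoids the property.
Choosing 4 forces two into the same pair by pigeonhole, and those are consecutive. So 4.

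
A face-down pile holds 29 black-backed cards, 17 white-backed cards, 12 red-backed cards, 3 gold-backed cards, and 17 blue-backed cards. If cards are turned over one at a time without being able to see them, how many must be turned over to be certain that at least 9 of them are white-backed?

70

The worst case draws every non-white-backed card first: 29 + 12 + 3 + 17 = 61.
The next 9 draws are then forced to be white-backed, giving 61 + 9 = 70.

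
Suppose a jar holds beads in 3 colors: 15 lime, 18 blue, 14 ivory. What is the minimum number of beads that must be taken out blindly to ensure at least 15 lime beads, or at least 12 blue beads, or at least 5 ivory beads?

30

Each of the 3 colors has its own threshold; avoid all of them simultaneously.
The worst case stops just short of every target: 14 lime, 11 blue, 4 ivory — 14 + 11 + 4 = 29 beads.
One more bead must push some color to its target, so 29 + 1 = 30.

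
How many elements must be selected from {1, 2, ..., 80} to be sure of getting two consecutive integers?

41

Partition {1, …, 80} into 40 pairs: {1,2}, {3,4}, …, {79,80}.
Choosing 40 integers — say the 40 even numbers 2, 4, …, 80 — takes one from each pair and avoids the property.
Choosing 41 forces two into the same pair by pigeonhole, and those are consecutive. So 41.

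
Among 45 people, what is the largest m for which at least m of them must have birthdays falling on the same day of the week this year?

If each of the 7 days of the week held at most 6, the total would be at most 7 × 6 = 42 < 45, a contradiction.
So at least one holds ⌈45/7⌉ = 7.

7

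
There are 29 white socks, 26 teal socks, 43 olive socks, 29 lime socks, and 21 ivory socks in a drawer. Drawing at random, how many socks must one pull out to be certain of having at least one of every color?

128

The hardest color to obtain is ivory: we could draw every other sock first — 148 − 21 = 127 socks — without a single ivory one.
The next draw must be ivory, so 127 + 1 = 128.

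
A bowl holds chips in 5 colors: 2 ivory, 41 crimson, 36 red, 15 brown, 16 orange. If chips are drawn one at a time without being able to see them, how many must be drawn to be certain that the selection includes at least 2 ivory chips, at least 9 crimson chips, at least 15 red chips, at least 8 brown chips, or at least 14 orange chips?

44

The worst case stops just short of every target: 1 ivory, 8 crimson, 14 red, 7 brown, 13 orange — 1 + 8 + 14 + 7 + 13 = 43 chips.
One more chip must push some color to its target, so 43 + 1 = 44.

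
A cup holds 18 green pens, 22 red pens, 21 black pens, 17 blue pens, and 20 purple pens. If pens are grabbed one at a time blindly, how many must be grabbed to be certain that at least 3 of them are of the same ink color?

The worst case takes 2 pens of each ink color without reaching 3 of any: 5 × 2 = 10.
The next pen must bring some ink color to 3, so 10 + 1 = 11.

11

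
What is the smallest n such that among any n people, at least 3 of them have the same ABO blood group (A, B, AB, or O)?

There are 4 ABO blood groups acting as pigeonholes.
With 4 × 2 = 8 people we could place exactly 2 in each, with no class reaching 3.
One more forces some class to hold 3, so 8 + 1 = 9.

9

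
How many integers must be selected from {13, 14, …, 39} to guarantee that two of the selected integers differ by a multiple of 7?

Group the integers by remainder mod 7; there are 7 residue classes, each nonempty in this range.
Choosing one from each class (7 integers) avoids any shared remainder.
One more choice must repeat a class, so two differ by a multiple of 7. Hence 7 + 1 = 8.

8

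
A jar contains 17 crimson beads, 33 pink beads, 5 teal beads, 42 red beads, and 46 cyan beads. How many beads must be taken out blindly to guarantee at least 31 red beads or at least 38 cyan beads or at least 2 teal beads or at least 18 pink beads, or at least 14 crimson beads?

99

The worst case stops just short of every target: 13 crimson, 17 pink, 1 teal, 30 red, 37 cyan — 13 + 17 + 1 + 30 + 37 = 98 beads.
One more bead must push some color to its target, so 98 + 1 = 99.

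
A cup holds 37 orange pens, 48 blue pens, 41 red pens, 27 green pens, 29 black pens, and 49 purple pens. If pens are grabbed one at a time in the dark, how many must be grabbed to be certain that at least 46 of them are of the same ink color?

Treat the 6 ink colors as pigeonholes.
In the worst case we take at most 45 of each ink color, but all 37 orange, all 41 red, all 27 green, and all 29 black (fewer than 45), giving 37 + 45 + 41 + 27 + 29 + 45 = 224.
One more pen then forces some ink color to 46, so 224 + 1 = 225.

225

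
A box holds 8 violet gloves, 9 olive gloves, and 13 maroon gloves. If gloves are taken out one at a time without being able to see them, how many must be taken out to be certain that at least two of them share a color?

4

The worst case takes 1 glove of each color without reaching 2 of any: 3 × 1 = 3.
The next glove must bring some color to 2, so 3 + 1 = 4.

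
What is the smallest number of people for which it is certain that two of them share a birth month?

There are 12 months of the year acting as pigeonholes.
With 12 people we could place one in each, avoiding any repeat.
One more forces some class to hold 2, so 12 + 1 = 13.

13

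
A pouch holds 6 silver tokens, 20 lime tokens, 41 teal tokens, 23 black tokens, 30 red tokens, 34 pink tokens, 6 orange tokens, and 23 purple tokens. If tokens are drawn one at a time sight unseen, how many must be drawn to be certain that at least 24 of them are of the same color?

In the worst case we take at most 23 of each color, but all 6 silver, all 20 lime, and all 6 orange (fewer than 23), giving 6 + 20 + 23 + 23 + 23 + 23 + 6 + 23 = 147.
One more token then forces some color to 24, so 147 + 1 = 148.

148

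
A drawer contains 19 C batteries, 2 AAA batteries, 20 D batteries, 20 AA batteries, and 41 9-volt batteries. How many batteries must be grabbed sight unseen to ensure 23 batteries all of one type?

84

Treat the 5 types as pigeonholes.
In the worst case we take at most 22 of each type, but all 19 C, all 2 AAA, all 20 D, and all 20 AA (fewer than 22), giving 19 + 2 + 20 + 20 + 22 = 83.
One more battery then forces some type to 23, so 83 + 1 = 84.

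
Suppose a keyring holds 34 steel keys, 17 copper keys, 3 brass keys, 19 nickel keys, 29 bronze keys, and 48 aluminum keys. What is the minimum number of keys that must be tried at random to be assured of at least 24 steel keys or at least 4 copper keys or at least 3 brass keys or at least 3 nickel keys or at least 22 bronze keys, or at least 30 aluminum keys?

81

Each of the 6 types has its own threshold; avoid all of them simultaneously.
The worst case stops just short of every target: 23 steel, 3 copper, 2 brass, 2 nickel, 21 bronze, 29 aluminum — 23 + 3 + 2 + 2 + 21 + 29 = 80 keys.
One more key must push some type to its target, so 80 + 1 = 81.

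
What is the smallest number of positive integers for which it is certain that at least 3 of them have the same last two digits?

There are 100 possible two-digit endings acting as pigeonholes.
With 100 × 2 = 200 positive integers we could place exactly 2 in each, with no class reaching 3.
One more forces some class to hold 3, so 200 + 1 = 201.

201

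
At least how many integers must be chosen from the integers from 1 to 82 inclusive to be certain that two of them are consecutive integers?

42

Partition {1, …, 82} into 41 pairs: {1,2}, {3,4}, …, {81,82}.
Choosing 41 integers — say the 41 even numbers 2, 4, …, 82 — takes one from each pair and avoids the property.
Choosing 42 forces two into the same pair by pigeonhole, and those are consecutive. So 42.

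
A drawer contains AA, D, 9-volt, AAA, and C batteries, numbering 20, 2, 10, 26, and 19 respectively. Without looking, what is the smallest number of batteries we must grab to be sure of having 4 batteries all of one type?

In the worst case we take at most 3 of each type, but all 2 D (fewer than 3), giving 3 + 2 + 3 + 3 + 3 = 14.
One more battery then forces some type to 4, so 14 + 1 = 15.

15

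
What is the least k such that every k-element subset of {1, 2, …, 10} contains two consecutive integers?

Partition {1, …, 10} into 5 pairs: {1,2}, {3,4}, …, {9,10}.
Choosing 5 integers — say the 5 even numbers 2, 4, …, 10 — takes one from each pair and avoids the property.
Choosing 6 forces two into the same pair by pigeonhole, and those are consecutive. So 6.

6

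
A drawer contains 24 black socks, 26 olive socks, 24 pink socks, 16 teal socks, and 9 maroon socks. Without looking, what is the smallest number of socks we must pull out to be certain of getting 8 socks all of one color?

The worst case takes 7 socks of each color without reaching 8 of any: 5 × 7 = 35.
The next sock must bring some color to 8, so 35 + 1 = 36.

36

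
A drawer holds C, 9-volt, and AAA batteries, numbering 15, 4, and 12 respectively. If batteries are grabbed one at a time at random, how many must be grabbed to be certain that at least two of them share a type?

4

Treat the 3 types as pigeonholes.
The worst case takes 1 battery of each type without reaching 2 of any: 3 × 1 = 3.
The next battery must bring some type to 2, so 3 + 1 = 4.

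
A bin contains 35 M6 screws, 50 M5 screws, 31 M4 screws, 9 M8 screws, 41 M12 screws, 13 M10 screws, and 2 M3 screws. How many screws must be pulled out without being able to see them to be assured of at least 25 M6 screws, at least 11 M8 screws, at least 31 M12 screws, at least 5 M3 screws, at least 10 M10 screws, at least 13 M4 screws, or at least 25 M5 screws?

The worst case stops just short of every target: 24 M6, 24 M5, 12 M4, all 9 M8, 30 M12, 9 M10, all 2 M3 — 24 + 24 + 12 + 9 + 30 + 9 + 2 = 110 screws.
One more screw must push some size to its target, so 110 + 1 = 111.

111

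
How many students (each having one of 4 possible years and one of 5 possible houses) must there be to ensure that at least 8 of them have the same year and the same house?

141

There are 4 × 5 = 20 (year, house) combinations acting as pigeonholes.
With 20 × 7 = 140 students we could place exactly 7 in each, with no (year, house) pair reaching 8.
One more forces some (year, house) pair to hold 8, so 140 + 1 = 141.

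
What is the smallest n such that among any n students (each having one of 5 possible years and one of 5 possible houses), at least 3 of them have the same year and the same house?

51

There are 5 × 5 = 25 (year, house) combinations acting as pigeonholes.
With 25 × 2 = 50 students we could place exactly 2 in each, with no (year, house) pair reaching 3.
One more forces some (year, house) pair to hold 3, so 50 + 1 = 51.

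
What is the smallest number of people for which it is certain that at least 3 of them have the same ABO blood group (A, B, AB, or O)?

There are 4 ABO blood groups acting as pigeonholes.
With 4 × 2 = 8 people we could place exactly 2 in each, with no class reaching 3.
One more forces some class to hold 3, so 8 + 1 = 9.

9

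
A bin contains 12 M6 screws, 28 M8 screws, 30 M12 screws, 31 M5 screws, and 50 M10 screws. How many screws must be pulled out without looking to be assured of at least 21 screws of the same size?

93

In the worst case we take at most 20 of each size, but all 12 M6 (fewer than 20), giving 12 + 20 + 20 + 20 + 20 = 92.
One more screw then forces some size to 21, so 92 + 1 = 93.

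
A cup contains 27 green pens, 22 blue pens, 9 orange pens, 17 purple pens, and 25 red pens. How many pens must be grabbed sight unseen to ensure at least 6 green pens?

79

The worst case draws every non-green pen first: 22 + 9 + 17 + 25 = 73.
The next 6 draws are then forced to be green, giving 73 + 6 = 79.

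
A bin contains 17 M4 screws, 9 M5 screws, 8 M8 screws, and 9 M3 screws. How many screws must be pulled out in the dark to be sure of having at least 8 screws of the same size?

29

The worst case takes 7 screws of each size without reaching 8 of any: 4 × 7 = 28.
The next screw must bring some size to 8, so 28 + 1 = 29.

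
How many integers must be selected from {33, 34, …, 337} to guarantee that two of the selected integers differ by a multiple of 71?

72

Group the integers by remainder mod 71; there are 71 residue classes, each nonempty in this range.
Choosing one from each class (71 integers) avoids any shared remainder.
One more choice must repeat a class, so two differ by a multiple of 71. Hence 71 + 1 = 72.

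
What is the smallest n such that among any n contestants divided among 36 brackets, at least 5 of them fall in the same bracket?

There are 36 brackets acting as pigeonholes.
With 36 × 4 = 144 contestants we could place exactly 4 in each, with no class reaching 5.
One more forces some class to hold 5, so 144 + 1 = 145.

145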